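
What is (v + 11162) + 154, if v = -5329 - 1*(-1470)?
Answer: 7457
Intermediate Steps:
v = -3859 (v = -5329 + 1470 = -3859)
(v + 11162) + 154 = (-3859 + 11162) + 154 = 7303 + 154 = 7457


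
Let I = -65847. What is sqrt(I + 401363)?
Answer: 2*sqrt(83879) ≈ 579.24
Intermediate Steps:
sqrt(I + 401363) = sqrt(-65847 + 401363) = sqrt(335516) = 2*sqrt(83879)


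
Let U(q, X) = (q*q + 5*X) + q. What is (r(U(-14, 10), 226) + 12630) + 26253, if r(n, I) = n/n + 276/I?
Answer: 4394030/113 ≈ 38885.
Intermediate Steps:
U(q, X) = q + q² + 5*X (U(q, X) = (q² + 5*X) + q = q + q² + 5*X)
r(n, I) = 1 + 276/I
(r(U(-14, 10), 226) + 12630) + 26253 = ((276 + 226)/226 + 12630) + 26253 = ((1/226)*502 + 12630) + 26253 = (251/113 + 12630) + 26253 = 1427441/113 + 26253 = 4394030/113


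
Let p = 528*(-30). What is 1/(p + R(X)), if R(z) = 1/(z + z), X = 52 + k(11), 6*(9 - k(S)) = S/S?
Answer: -365/5781597 ≈ -6.3131e-5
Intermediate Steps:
k(S) = 53/6 (k(S) = 9 - S/(6*S) = 9 - ⅙*1 = 9 - ⅙ = 53/6)
X = 365/6 (X = 52 + 53/6 = 365/6 ≈ 60.833)
R(z) = 1/(2*z)
p = -15840
1/(p + R(X)) = 1/(-15840 + 1/(2*(365/6))) = 1/(-15840 + (½)*(6/365)) = 1/(-15840 + 3/365) = 1/(-5781597/365) = -365/5781597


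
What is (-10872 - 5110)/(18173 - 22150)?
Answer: 15982/3977 ≈ 4.0186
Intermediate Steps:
(-10872 - 5110)/(18173 - 22150) = -15982/(-3977) = -15982*(-1/3977) = 15982/3977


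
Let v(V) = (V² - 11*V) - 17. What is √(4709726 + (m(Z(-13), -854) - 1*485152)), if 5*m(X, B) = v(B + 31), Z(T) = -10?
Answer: √4361847 ≈ 2088.5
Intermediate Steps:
v(V) = -17 + V² - 11*V
m(X, B) = -358/5 - 11*B/5 + (31 + B)²/5 (m(X, B) = (-17 + (B + 31)² - 11*(B + 31))/5 = (-17 + (31 + B)² - 11*(31 + B))/5 = (-17 + (31 + B)² + (-341 - 11*B))/5 = (-358 + (31 + B)² - 11*B)/5 = -358/5 - 11*B/5 + (31 + B)²/5)
√(4709726 + (m(Z(-13), -854) - 1*485152)) = √(4709726 + ((603/5 + (⅕)*(-854)² + (51/5)*(-854)) - 1*485152)) = √(4709726 + ((603/5 + (⅕)*729316 - 43554/5) - 485152)) = √(4709726 + ((603/5 + 729316/5 - 43554/5) - 485152)) = √(4709726 + (137273 - 485152)) = √(4709726 - 347879) = √4361847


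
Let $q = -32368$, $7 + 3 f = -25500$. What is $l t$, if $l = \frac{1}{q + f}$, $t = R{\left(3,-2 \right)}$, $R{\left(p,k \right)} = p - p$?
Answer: $0$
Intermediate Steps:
$f = - \frac{25507}{3}$ ($f = - \frac{7}{3} + \frac{1}{3} \left(-25500\right) = - \frac{7}{3} - 8500 = - \frac{25507}{3} \approx -8502.3$)
$R{\left(p,k \right)} = 0$
$t = 0$
$l = - \frac{3}{122611}$ ($l = \frac{1}{-32368 - \frac{25507}{3}} = \frac{1}{- \frac{122611}{3}} = - \frac{3}{122611} \approx -2.4468 \cdot 10^{-5}$)
$l t = \left(- \frac{3}{122611}\right) 0 = 0$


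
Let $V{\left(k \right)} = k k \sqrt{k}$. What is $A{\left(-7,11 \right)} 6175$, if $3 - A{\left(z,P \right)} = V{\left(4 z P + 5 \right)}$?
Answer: $18525 - 566920575 i \sqrt{303} \approx 18525.0 - 9.8683 \cdot 10^{9} i$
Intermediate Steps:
$V{\left(k \right)} = k^{\frac{5}{2}}$ ($V{\left(k \right)} = k k^{\frac{3}{2}} = k^{\frac{5}{2}}$)
$A{\left(z,P \right)} = 3 - \left(5 + 4 P z\right)^{\frac{5}{2}}$ ($A{\left(z,P \right)} = 3 - \left(4 z P + 5\right)^{\frac{5}{2}} = 3 - \left(4 P z + 5\right)^{\frac{5}{2}} = 3 - \left(5 + 4 P z\right)^{\frac{5}{2}}$)
$A{\left(-7,11 \right)} 6175 = \left(3 - \left(5 + 4 \cdot 11 \left(-7\right)\right)^{\frac{5}{2}}\right) 6175 = \left(3 - \left(5 - 308\right)^{\frac{5}{2}}\right) 6175 = \left(3 - \left(-303\right)^{\frac{5}{2}}\right) 6175 = \left(3 - 91809 i \sqrt{303}\right) 6175 = 18525 - 566920575 i \sqrt{303}$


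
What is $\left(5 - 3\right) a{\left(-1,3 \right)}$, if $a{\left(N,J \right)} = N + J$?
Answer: $4$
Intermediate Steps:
$a{\left(N,J \right)} = J + N$
$\left(5 - 3\right) a{\left(-1,3 \right)} = \left(5 - 3\right) \left(3 - 1\right) = 2 \cdot 2 = 4$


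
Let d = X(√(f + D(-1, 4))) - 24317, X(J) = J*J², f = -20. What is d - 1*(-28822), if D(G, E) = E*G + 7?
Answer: 4505 - 17*I*√17 ≈ 4505.0 - 70.093*I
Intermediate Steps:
D(G, E) = 7 + E*G
X(J) = J³
d = -24317 - 17*I*√17 (d = (√(-20 + (7 + 4*(-1))))³ - 24317 = (√(-20 + (7 - 4)))³ - 24317 = (√(-20 + 3))³ - 24317 = (√(-17))³ - 24317 = (I*√17)³ - 24317 = -17*I*√17 - 24317 = -24317 - 17*I*√17 ≈ -24317.0 - 70.093*I)
d - 1*(-28822) = (-24317 - 17*I*√17) - 1*(-28822) = (-24317 - 17*I*√17) + 28822 = 4505 - 17*I*√17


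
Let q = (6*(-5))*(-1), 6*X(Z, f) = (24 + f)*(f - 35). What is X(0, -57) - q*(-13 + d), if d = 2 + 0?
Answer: 836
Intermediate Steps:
X(Z, f) = (-35 + f)*(24 + f)/6 (X(Z, f) = ((24 + f)*(f - 35))/6 = ((24 + f)*(-35 + f))/6 = ((-35 + f)*(24 + f))/6 = (-35 + f)*(24 + f)/6)
d = 2
q = 30 (q = -30*(-1) = 30)
X(0, -57) - q*(-13 + d) = (-140 - 11/6*(-57) + (⅙)*(-57)²) - 30*(-13 + 2) = (-140 + 209/2 + (⅙)*3249) - 30*(-11) = (-140 + 209/2 + 1083/2) - 1*(-330) = 506 + 330 = 836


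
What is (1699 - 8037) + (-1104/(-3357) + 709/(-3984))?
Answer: -3139415523/495344 ≈ -6337.9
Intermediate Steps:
(1699 - 8037) + (-1104/(-3357) + 709/(-3984)) = -6338 + (-1104*(-1/3357) + 709*(-1/3984)) = -6338 + (368/1119 - 709/3984) = -6338 + 74749/495344 = -3139415523/495344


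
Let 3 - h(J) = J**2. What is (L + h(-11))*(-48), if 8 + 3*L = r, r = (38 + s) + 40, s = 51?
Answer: 3728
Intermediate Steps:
r = 129 (r = (38 + 51) + 40 = 89 + 40 = 129)
L = 121/3 (L = -8/3 + (1/3)*129 = -8/3 + 43 = 121/3 ≈ 40.333)
h(J) = 3 - J**2
(L + h(-11))*(-48) = (121/3 + (3 - 1*(-11)**2))*(-48) = (121/3 + (3 - 1*121))*(-48) = (121/3 + (3 - 121))*(-48) = (121/3 - 118)*(-48) = -233/3*(-48) = 3728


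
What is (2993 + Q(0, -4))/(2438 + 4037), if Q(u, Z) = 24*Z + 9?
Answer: 2906/6475 ≈ 0.44880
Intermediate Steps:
Q(u, Z) = 9 + 24*Z
(2993 + Q(0, -4))/(2438 + 4037) = (2993 + (9 + 24*(-4)))/(2438 + 4037) = (2993 + (9 - 96))/6475 = (2993 - 87)*(1/6475) = 2906*(1/6475) = 2906/6475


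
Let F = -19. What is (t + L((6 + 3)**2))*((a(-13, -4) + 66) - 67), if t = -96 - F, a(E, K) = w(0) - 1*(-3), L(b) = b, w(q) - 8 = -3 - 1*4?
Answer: 12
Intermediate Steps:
w(q) = 1 (w(q) = 8 + (-3 - 1*4) = 8 + (-3 - 4) = 8 - 7 = 1)
a(E, K) = 4 (a(E, K) = 1 - 1*(-3) = 1 + 3 = 4)
t = -77 (t = -96 - 1*(-19) = -96 + 19 = -77)
(t + L((6 + 3)**2))*((a(-13, -4) + 66) - 67) = (-77 + (6 + 3)**2)*((4 + 66) - 67) = (-77 + 9**2)*(70 - 67) = (-77 + 81)*3 = 4*3 = 12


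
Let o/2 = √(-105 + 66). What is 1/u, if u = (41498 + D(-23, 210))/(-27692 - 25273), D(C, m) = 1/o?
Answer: -68575776984/53729020925 - 21186*I*√39/53729020925 ≈ -1.2763 - 2.4625e-6*I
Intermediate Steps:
o = 2*I*√39 (o = 2*√(-105 + 66) = 2*√(-39) = 2*(I*√39) = 2*I*√39 ≈ 12.49*I)
D(C, m) = -I*√39/78 (D(C, m) = 1/(2*I*√39) = -I*√39/78)
u = -41498/52965 + I*√39/4131270 (u = (41498 - I*√39/78)/(-27692 - 25273) = (41498 - I*√39/78)/(-52965) = (41498 - I*√39/78)*(-1/52965) = -41498/52965 + I*√39/4131270 ≈ -0.7835 + 1.5116e-6*I)
1/u = 1/(-41498/52965 + I*√39/4131270)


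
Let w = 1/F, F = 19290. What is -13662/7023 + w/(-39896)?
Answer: -3504730349701/1801619179440 ≈ -1.9453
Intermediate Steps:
w = 1/19290 ≈ 5.1840e-5
-13662/7023 + w/(-39896) = -13662/7023 + (1/19290)/(-39896) = -13662*1/7023 + (1/19290)*(-1/39896) = -4554/2341 - 1/769593840 = -3504730349701/1801619179440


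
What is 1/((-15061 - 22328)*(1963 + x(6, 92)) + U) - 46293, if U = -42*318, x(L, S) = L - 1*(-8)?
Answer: -3422506716838/73931409 ≈ -46293.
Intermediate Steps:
x(L, S) = 8 + L (x(L, S) = L + 8 = 8 + L)
U = -13356
1/((-15061 - 22328)*(1963 + x(6, 92)) + U) - 46293 = 1/((-15061 - 22328)*(1963 + (8 + 6)) - 13356) - 46293 = 1/(-37389*(1963 + 14) - 13356) - 46293 = 1/(-37389*1977 - 13356) - 46293 = 1/(-73918053 - 13356) - 46293 = 1/(-73931409) - 46293 = -1/73931409 - 46293 = -3422506716838/73931409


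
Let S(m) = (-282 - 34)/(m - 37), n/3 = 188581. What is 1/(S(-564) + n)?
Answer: 601/340011859 ≈ 1.7676e-6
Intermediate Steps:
n = 565743 (n = 3*188581 = 565743)
S(m) = -316/(-37 + m)
1/(S(-564) + n) = 1/(-316/(-37 - 564) + 565743) = 1/(-316/(-601) + 565743) = 1/(-316*(-1/601) + 565743) = 1/(316/601 + 565743) = 1/(340011859/601) = 601/340011859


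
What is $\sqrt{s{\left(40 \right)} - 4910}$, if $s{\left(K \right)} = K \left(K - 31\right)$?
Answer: $5 i \sqrt{182} \approx 67.454 i$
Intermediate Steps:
$s{\left(K \right)} = K \left(-31 + K\right)$
$\sqrt{s{\left(40 \right)} - 4910} = \sqrt{40 \left(-31 + 40\right) - 4910} = \sqrt{40 \cdot 9 - 4910} = \sqrt{360 - 4910} = \sqrt{-4550} = 5 i \sqrt{182}$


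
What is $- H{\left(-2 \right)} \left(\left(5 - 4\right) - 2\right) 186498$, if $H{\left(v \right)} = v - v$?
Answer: $0$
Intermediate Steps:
$H{\left(v \right)} = 0$
$- H{\left(-2 \right)} \left(\left(5 - 4\right) - 2\right) 186498 = \left(-1\right) 0 \left(\left(5 - 4\right) - 2\right) 186498 = 0 \left(1 - 2\right) 186498 = 0 \left(-1\right) 186498 = 0 \cdot 186498 = 0$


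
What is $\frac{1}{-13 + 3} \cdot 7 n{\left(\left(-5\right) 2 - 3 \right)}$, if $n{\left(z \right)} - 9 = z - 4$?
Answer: $\frac{28}{5} \approx 5.6$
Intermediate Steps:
$n{\left(z \right)} = 5 + z$ ($n{\left(z \right)} = 9 + \left(z - 4\right) = 9 + \left(-4 + z\right) = 5 + z$)
$\frac{1}{-13 + 3} \cdot 7 n{\left(\left(-5\right) 2 - 3 \right)} = \frac{1}{-13 + 3} \cdot 7 \left(5 - 13\right) = \frac{1}{-10} \cdot 7 \left(5 - 13\right) = \left(- \frac{1}{10}\right) 7 \left(5 - 13\right) = \left(- \frac{7}{10}\right) \left(-8\right) = \frac{28}{5}$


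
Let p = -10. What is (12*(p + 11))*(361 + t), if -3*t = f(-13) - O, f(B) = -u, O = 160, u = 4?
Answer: 4988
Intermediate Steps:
f(B) = -4 (f(B) = -1*4 = -4)
t = 164/3 (t = -(-4 - 1*160)/3 = -(-4 - 160)/3 = -1/3*(-164) = 164/3 ≈ 54.667)
(12*(p + 11))*(361 + t) = (12*(-10 + 11))*(361 + 164/3) = (12*1)*(1247/3) = 12*(1247/3) = 4988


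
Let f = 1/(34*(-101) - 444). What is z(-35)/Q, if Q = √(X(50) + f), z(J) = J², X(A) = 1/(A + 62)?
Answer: 4900*√521591/269 ≈ 13156.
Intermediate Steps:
f = -1/3878 (f = 1/(-3434 - 444) = 1/(-3878) = -1/3878 ≈ -0.00025787)
X(A) = 1/(62 + A)
Q = √521591/7756 (Q = √(1/(62 + 50) - 1/3878) = √(1/112 - 1/3878) = √(269/31024) = √521591/7756 ≈ 0.093117)
z(-35)/Q = (-35)²/((√521591/7756)) = 1225*(4*√521591/269) = 4900*√521591/269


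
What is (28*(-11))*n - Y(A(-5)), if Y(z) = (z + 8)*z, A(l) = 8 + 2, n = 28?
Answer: -8804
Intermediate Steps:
A(l) = 10
Y(z) = z*(8 + z) (Y(z) = (8 + z)*z = z*(8 + z))
(28*(-11))*n - Y(A(-5)) = (28*(-11))*28 - 10*(8 + 10) = -308*28 - 10*18 = -8624 - 1*180 = -8624 - 180 = -8804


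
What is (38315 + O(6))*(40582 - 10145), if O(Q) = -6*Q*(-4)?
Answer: 1170576583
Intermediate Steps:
O(Q) = 24*Q
(38315 + O(6))*(40582 - 10145) = (38315 + 24*6)*(40582 - 10145) = (38315 + 144)*30437 = 38459*30437 = 1170576583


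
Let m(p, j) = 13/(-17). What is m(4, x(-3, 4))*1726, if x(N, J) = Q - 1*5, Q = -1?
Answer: -22438/17 ≈ -1319.9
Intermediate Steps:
x(N, J) = -6 (x(N, J) = -1 - 1*5 = -1 - 5 = -6)
m(p, j) = -13/17 (m(p, j) = 13*(-1/17) = -13/17)
m(4, x(-3, 4))*1726 = -13/17*1726 = -22438/17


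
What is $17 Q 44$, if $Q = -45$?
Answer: $-33660$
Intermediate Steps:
$17 Q 44 = 17 \left(-45\right) 44 = \left(-765\right) 44 = -33660$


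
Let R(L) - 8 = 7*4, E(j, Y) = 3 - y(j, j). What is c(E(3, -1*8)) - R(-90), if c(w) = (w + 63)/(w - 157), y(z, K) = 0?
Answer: -255/7 ≈ -36.429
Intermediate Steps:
E(j, Y) = 3 (E(j, Y) = 3 - 1*0 = 3 + 0 = 3)
R(L) = 36 (R(L) = 8 + 7*4 = 8 + 28 = 36)
c(w) = (63 + w)/(-157 + w)
c(E(3, -1*8)) - R(-90) = (63 + 3)/(-157 + 3) - 1*36 = 66/(-154) - 36 = -1/154*66 - 36 = -3/7 - 36 = -255/7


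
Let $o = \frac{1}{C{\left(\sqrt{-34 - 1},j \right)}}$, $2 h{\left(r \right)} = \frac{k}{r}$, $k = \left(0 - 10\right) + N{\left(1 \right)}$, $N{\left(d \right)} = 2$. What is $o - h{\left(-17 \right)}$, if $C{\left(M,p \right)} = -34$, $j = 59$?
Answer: $- \frac{9}{34} \approx -0.26471$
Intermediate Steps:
$k = -8$ ($k = \left(0 - 10\right) + 2 = -10 + 2 = -8$)
$h{\left(r \right)} = - \frac{4}{r}$ ($h{\left(r \right)} = \frac{\left(-8\right) \frac{1}{r}}{2} = - \frac{4}{r}$)
$o = - \frac{1}{34}$ ($o = \frac{1}{-34} = - \frac{1}{34} \approx -0.029412$)
$o - h{\left(-17 \right)} = - \frac{1}{34} - - \frac{4}{-17} = - \frac{1}{34} - \left(-4\right) \left(- \frac{1}{17}\right) = - \frac{1}{34} - \frac{4}{17} = - \frac{9}{34}$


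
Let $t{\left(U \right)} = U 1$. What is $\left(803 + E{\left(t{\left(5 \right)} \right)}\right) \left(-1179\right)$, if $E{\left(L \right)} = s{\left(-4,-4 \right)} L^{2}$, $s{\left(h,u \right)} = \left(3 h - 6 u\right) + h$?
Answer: $-1182537$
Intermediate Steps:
$t{\left(U \right)} = U$
$s{\left(h,u \right)} = - 6 u + 4 h$ ($s{\left(h,u \right)} = \left(- 6 u + 3 h\right) + h = - 6 u + 4 h$)
$E{\left(L \right)} = 8 L^{2}$ ($E{\left(L \right)} = \left(\left(-6\right) \left(-4\right) + 4 \left(-4\right)\right) L^{2} = \left(24 - 16\right) L^{2} = 8 L^{2}$)
$\left(803 + E{\left(t{\left(5 \right)} \right)}\right) \left(-1179\right) = \left(803 + 8 \cdot 5^{2}\right) \left(-1179\right) = \left(803 + 8 \cdot 25\right) \left(-1179\right) = \left(803 + 200\right) \left(-1179\right) = 1003 \left(-1179\right) = -1182537$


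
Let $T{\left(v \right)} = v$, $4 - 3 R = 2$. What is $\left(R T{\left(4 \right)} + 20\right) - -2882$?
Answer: $\frac{8714}{3} \approx 2904.7$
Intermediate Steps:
$R = \frac{2}{3}$ ($R = \frac{4}{3} - \frac{2}{3} = \frac{2}{3} \approx 0.66667$)
$\left(R T{\left(4 \right)} + 20\right) - -2882 = \left(\frac{2}{3} \cdot 4 + 20\right) - -2882 = \left(\frac{8}{3} + 20\right) + 2882 = \frac{68}{3} + 2882 = \frac{8714}{3}$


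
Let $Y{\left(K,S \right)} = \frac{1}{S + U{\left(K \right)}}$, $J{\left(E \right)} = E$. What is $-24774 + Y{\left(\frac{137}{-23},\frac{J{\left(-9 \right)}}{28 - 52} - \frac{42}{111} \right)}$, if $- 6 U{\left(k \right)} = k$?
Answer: $- \frac{500587794}{20207} \approx -24773.0$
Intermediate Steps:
$U{\left(k \right)} = - \frac{k}{6}$
$Y{\left(K,S \right)} = \frac{1}{S - \frac{K}{6}}$
$-24774 + Y{\left(\frac{137}{-23},\frac{J{\left(-9 \right)}}{28 - 52} - \frac{42}{111} \right)} = -24774 - \frac{6}{\frac{137}{-23} - 6 \left(- \frac{9}{28 - 52} - \frac{42}{111}\right)} = -24774 - \frac{6}{137 \left(- \frac{1}{23}\right) - 6 \left(- \frac{9}{-24} - \frac{14}{37}\right)} = -24774 - \frac{6}{- \frac{137}{23} - 6 \left(\left(-9\right) \left(- \frac{1}{24}\right) - \frac{14}{37}\right)} = -24774 - \frac{6}{- \frac{137}{23} - 6 \left(\frac{3}{8} - \frac{14}{37}\right)} = -24774 - \frac{6}{- \frac{137}{23} - - \frac{3}{148}} = -24774 - \frac{6}{- \frac{137}{23} + \frac{3}{148}} = -24774 - \frac{6}{- \frac{20207}{3404}} = -24774 - - \frac{20424}{20207} = -24774 + \frac{20424}{20207} = - \frac{500587794}{20207}$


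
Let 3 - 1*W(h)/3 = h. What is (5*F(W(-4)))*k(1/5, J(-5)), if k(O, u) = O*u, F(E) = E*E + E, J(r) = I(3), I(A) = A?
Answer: 1386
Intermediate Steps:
W(h) = 9 - 3*h
J(r) = 3
F(E) = E + E**2 (F(E) = E**2 + E = E + E**2)
(5*F(W(-4)))*k(1/5, J(-5)) = (5*((9 - 3*(-4))*(1 + (9 - 3*(-4)))))*(3/5) = (5*((9 + 12)*(1 + (9 + 12))))*((1/5)*3) = (5*(21*(1 + 21)))*(3/5) = (5*(21*22))*(3/5) = (5*462)*(3/5) = 2310*(3/5) = 1386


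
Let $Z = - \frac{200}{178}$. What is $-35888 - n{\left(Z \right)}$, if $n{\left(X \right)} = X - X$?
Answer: $-35888$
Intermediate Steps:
$Z = - \frac{100}{89}$ ($Z = \left(-200\right) \frac{1}{178} = - \frac{100}{89} \approx -1.1236$)
$n{\left(X \right)} = 0$
$-35888 - n{\left(Z \right)} = -35888 - 0 = -35888 + 0 = -35888$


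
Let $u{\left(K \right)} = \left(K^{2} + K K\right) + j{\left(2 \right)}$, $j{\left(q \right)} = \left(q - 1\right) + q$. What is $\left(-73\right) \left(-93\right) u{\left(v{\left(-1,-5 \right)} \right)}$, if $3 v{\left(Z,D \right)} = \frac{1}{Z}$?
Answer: $\frac{65627}{3} \approx 21876.0$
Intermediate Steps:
$j{\left(q \right)} = -1 + 2 q$ ($j{\left(q \right)} = \left(-1 + q\right) + q = -1 + 2 q$)
$v{\left(Z,D \right)} = \frac{1}{3 Z}$
$u{\left(K \right)} = 3 + 2 K^{2}$ ($u{\left(K \right)} = \left(K^{2} + K K\right) + \left(-1 + 2 \cdot 2\right) = \left(K^{2} + K^{2}\right) + \left(-1 + 4\right) = 2 K^{2} + 3 = 3 + 2 K^{2}$)
$\left(-73\right) \left(-93\right) u{\left(v{\left(-1,-5 \right)} \right)} = \left(-73\right) \left(-93\right) \left(3 + 2 \left(\frac{1}{3 \left(-1\right)}\right)^{2}\right) = 6789 \left(3 + 2 \left(\frac{1}{3} \left(-1\right)\right)^{2}\right) = 6789 \left(3 + 2 \left(- \frac{1}{3}\right)^{2}\right) = 6789 \left(3 + 2 \cdot \frac{1}{9}\right) = 6789 \left(3 + \frac{2}{9}\right) = 6789 \cdot \frac{29}{9} = \frac{65627}{3}$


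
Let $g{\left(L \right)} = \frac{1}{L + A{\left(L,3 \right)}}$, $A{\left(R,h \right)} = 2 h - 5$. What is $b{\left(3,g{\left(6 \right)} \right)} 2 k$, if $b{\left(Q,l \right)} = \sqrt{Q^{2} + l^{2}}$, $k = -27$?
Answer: $- \frac{54 \sqrt{442}}{7} \approx -162.18$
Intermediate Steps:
$A{\left(R,h \right)} = -5 + 2 h$
$g{\left(L \right)} = \frac{1}{1 + L}$ ($g{\left(L \right)} = \frac{1}{L + \left(-5 + 2 \cdot 3\right)} = \frac{1}{L + \left(-5 + 6\right)} = \frac{1}{L + 1} = \frac{1}{1 + L}$)
$b{\left(3,g{\left(6 \right)} \right)} 2 k = \sqrt{3^{2} + \left(\frac{1}{1 + 6}\right)^{2}} \cdot 2 \left(-27\right) = \sqrt{9 + \left(\frac{1}{7}\right)^{2}} \cdot 2 \left(-27\right) = \sqrt{9 + \frac{1}{49}} \cdot 2 \left(-27\right) = \sqrt{\frac{442}{49}} \cdot 2 \left(-27\right) = \frac{\sqrt{442}}{7} \cdot 2 \left(-27\right) = \frac{2 \sqrt{442}}{7} \left(-27\right) = - \frac{54 \sqrt{442}}{7}$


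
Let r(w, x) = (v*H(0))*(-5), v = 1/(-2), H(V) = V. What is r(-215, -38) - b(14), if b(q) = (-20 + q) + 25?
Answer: -19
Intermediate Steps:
v = -½ ≈ -0.50000
r(w, x) = 0 (r(w, x) = -½*0*(-5) = 0*(-5) = 0)
b(q) = 5 + q
r(-215, -38) - b(14) = 0 - (5 + 14) = 0 - 1*19 = 0 - 19 = -19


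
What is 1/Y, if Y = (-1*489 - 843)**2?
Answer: 1/1774224 ≈ 5.6363e-7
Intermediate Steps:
Y = 1774224 (Y = (-489 - 843)**2 = (-1332)**2 = 1774224)
1/Y = 1/1774224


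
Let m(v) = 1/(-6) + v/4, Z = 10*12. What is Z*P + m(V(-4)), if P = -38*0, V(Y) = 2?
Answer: ⅓ ≈ 0.33333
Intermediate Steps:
Z = 120
P = 0
m(v) = -⅙ + v/4 (m(v) = 1*(-⅙) + v*(¼) = -⅙ + v/4)
Z*P + m(V(-4)) = 120*0 + (-⅙ + (¼)*2) = 0 + (-⅙ + ½) = 0 + ⅓ = ⅓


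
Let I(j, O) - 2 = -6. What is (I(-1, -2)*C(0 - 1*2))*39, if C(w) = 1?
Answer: -156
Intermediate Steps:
I(j, O) = -4 (I(j, O) = 2 - 6 = -4)
(I(-1, -2)*C(0 - 1*2))*39 = -4*1*39 = -4*39 = -156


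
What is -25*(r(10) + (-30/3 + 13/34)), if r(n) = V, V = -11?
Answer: 17525/34 ≈ 515.44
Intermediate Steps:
r(n) = -11
-25*(r(10) + (-30/3 + 13/34)) = -25*(-11 + (-30/3 + 13/34)) = -25*(-11 + (-30*1/3 + 13*(1/34))) = -25*(-11 + (-10 + 13/34)) = -25*(-11 - 327/34) = -25*(-701/34) = 17525/34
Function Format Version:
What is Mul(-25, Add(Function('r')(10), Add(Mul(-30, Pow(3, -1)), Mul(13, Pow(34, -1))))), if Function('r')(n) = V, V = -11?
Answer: Rational(17525, 34) ≈ 515.44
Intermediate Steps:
Function('r')(n) = -11
Mul(-25, Add(Function('r')(10), Add(Mul(-30, Pow(3, -1)), Mul(13, Pow(34, -1))))) = Mul(-25, Add(-11, Add(Mul(-30, Pow(3, -1)), Mul(13, Pow(34, -1))))) = Mul(-25, Add(-11, Add(Mul(-30, Rational(1, 3)), Mul(13, Rational(1, 34))))) = Mul(-25, Add(-11, Add(-10, Rational(13, 34)))) = Mul(-25, Add(-11, Rational(-327, 34))) = Mul(-25, Rational(-701, 34)) = Rational(17525, 34)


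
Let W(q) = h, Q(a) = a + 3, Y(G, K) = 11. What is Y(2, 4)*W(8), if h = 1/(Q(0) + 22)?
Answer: 11/25 ≈ 0.44000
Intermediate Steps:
Q(a) = 3 + a
h = 1/25 (h = 1/((3 + 0) + 22) = 1/(3 + 22) = 1/25 ≈ 0.040000)
W(q) = 1/25
Y(2, 4)*W(8) = 11*(1/25) = 11/25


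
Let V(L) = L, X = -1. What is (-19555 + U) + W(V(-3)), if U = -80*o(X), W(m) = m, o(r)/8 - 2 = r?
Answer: -20198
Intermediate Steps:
o(r) = 16 + 8*r
U = -640 (U = -80*(16 + 8*(-1)) = -80*(16 - 8) = -80*8 = -640)
(-19555 + U) + W(V(-3)) = (-19555 - 640) - 3 = -20195 - 3 = -20198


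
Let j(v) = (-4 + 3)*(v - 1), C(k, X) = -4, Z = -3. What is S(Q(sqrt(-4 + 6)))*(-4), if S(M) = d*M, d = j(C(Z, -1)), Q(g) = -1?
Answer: 20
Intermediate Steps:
j(v) = 1 - v (j(v) = -(-1 + v) = 1 - v)
d = 5 (d = 1 - 1*(-4) = 1 + 4 = 5)
S(M) = 5*M
S(Q(sqrt(-4 + 6)))*(-4) = (5*(-1))*(-4) = -5*(-4) = 20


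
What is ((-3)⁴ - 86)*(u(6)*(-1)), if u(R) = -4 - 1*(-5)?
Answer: 5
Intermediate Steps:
u(R) = 1 (u(R) = -4 + 5 = 1)
((-3)⁴ - 86)*(u(6)*(-1)) = ((-3)⁴ - 86)*(1*(-1)) = (81 - 86)*(-1) = -5*(-1) = 5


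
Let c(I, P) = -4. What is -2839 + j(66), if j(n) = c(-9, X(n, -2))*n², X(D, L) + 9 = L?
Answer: -20263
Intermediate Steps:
X(D, L) = -9 + L
j(n) = -4*n²
-2839 + j(66) = -2839 - 4*66² = -2839 - 4*4356 = -2839 - 17424 = -20263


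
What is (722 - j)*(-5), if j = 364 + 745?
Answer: 1935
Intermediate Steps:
j = 1109
(722 - j)*(-5) = (722 - 1*1109)*(-5) = (722 - 1109)*(-5) = -387*(-5) = 1935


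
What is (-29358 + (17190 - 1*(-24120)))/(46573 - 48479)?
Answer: -5976/953 ≈ -6.2707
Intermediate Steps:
(-29358 + (17190 - 1*(-24120)))/(46573 - 48479) = (-29358 + (17190 + 24120))/(-1906) = (-29358 + 41310)*(-1/1906) = 11952*(-1/1906) = -5976/953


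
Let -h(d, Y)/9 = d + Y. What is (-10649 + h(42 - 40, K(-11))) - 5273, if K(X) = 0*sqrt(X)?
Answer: -15940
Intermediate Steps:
K(X) = 0
h(d, Y) = -9*Y - 9*d (h(d, Y) = -9*(d + Y) = -9*(Y + d) = -9*Y - 9*d)
(-10649 + h(42 - 40, K(-11))) - 5273 = (-10649 + (-9*0 - 9*(42 - 40))) - 5273 = (-10649 + (0 - 9*2)) - 5273 = (-10649 + (0 - 18)) - 5273 = (-10649 - 18) - 5273 = -10667 - 5273 = -15940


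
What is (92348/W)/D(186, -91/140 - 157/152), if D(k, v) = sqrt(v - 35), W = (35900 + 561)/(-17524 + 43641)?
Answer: -4823705432*I*sqrt(5297010)/1016496219 ≈ -10922.0*I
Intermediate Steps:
W = 36461/26117 ≈ 1.3961
D(k, v) = sqrt(-35 + v)
(92348/W)/D(186, -91/140 - 157/152) = (92348/(36461/26117))/(sqrt(-35 + (-91/140 - 157/152))) = (92348*(26117/36461))/(sqrt(-35 + (-91*1/140 - 157*1/152))) = 2411852716/(36461*(sqrt(-35 + (-13/20 - 157/152)))) = 2411852716/(36461*(sqrt(-35 - 1279/760))) = 2411852716/(36461*(sqrt(-27879/760))) = 2411852716/(36461*((I*sqrt(5297010)/380))) = 2411852716*(-2*I*sqrt(5297010)/27879)/36461 = -4823705432*I*sqrt(5297010)/1016496219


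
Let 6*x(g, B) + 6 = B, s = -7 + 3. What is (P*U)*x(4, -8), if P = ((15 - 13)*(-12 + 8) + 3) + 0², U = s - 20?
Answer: -280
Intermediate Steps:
s = -4
x(g, B) = -1 + B/6
U = -24 (U = -4 - 20 = -24)
P = -5 (P = (2*(-4) + 3) + 0 = (-8 + 3) + 0 = -5 + 0 = -5)
(P*U)*x(4, -8) = (-5*(-24))*(-1 + (⅙)*(-8)) = 120*(-1 - 4/3) = 120*(-7/3) = -280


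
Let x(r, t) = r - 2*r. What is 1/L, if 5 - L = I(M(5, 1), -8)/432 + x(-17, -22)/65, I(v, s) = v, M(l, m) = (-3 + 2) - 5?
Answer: 4680/22241 ≈ 0.21042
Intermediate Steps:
x(r, t) = -r (x(r, t) = r - 2*r = -r)
M(l, m) = -6 (M(l, m) = -1 - 5 = -6)
L = 22241/4680 (L = 5 - (-6/432 - 1*(-17)/65) = 5 - (-6*1/432 + 17*(1/65)) = 5 - (-1/72 + 17/65) = 5 - 1*1159/4680 = 5 - 1159/4680 = 22241/4680 ≈ 4.7523)
1/L = 1/(22241/4680) = 4680/22241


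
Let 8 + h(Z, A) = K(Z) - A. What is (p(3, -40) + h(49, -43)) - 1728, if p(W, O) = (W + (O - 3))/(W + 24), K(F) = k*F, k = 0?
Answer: -45751/27 ≈ -1694.5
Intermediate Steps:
K(F) = 0 (K(F) = 0*F = 0)
h(Z, A) = -8 - A (h(Z, A) = -8 + (0 - A) = -8 - A)
p(W, O) = (-3 + O + W)/(24 + W) (p(W, O) = (W + (-3 + O))/(24 + W) = (-3 + O + W)/(24 + W))
(p(3, -40) + h(49, -43)) - 1728 = ((-3 - 40 + 3)/(24 + 3) + (-8 - 1*(-43))) - 1728 = (-40/27 + (-8 + 43)) - 1728 = ((1/27)*(-40) + 35) - 1728 = (-40/27 + 35) - 1728 = 905/27 - 1728 = -45751/27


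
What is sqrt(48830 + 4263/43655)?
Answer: sqrt(93058399292015)/43655 ≈ 220.98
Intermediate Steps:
sqrt(48830 + 4263/43655) = sqrt(2131677913/43655) = sqrt(93058399292015)/43655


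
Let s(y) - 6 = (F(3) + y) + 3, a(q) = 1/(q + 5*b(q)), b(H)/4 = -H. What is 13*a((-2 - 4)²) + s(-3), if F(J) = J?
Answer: 6143/684 ≈ 8.9810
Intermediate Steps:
b(H) = -4*H (b(H) = 4*(-H) = -4*H)
a(q) = -1/(19*q) (a(q) = 1/(q + 5*(-4*q)) = 1/(q - 20*q) = 1/(-19*q) = -1/(19*q))
s(y) = 12 + y (s(y) = 6 + ((3 + y) + 3) = 6 + (6 + y) = 12 + y)
13*a((-2 - 4)²) + s(-3) = 13*(-1/(19*(-2 - 4)²)) + (12 - 3) = 13*(-1/(19*((-6)²))) + 9 = 13*(-1/19/36) + 9 = 13*(-1/19*1/36) + 9 = 13*(-1/684) + 9 = -13/684 + 9 = 6143/684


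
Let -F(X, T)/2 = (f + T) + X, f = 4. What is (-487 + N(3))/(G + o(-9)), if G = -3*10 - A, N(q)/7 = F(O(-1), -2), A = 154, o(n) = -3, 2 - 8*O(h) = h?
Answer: 2081/748 ≈ 2.7821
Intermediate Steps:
O(h) = ¼ - h/8
F(X, T) = -8 - 2*T - 2*X (F(X, T) = -2*((4 + T) + X) = -2*(4 + T + X) = -8 - 2*T - 2*X)
N(q) = -133/4 (N(q) = 7*(-8 - 2*(-2) - 2*(¼ - ⅛*(-1))) = 7*(-8 + 4 - 2*(¼ + ⅛)) = 7*(-8 + 4 - 2*3/8) = 7*(-8 + 4 - ¾) = 7*(-19/4) = -133/4)
G = -184 (G = -3*10 - 1*154 = -30 - 154 = -184)
(-487 + N(3))/(G + o(-9)) = (-487 - 133/4)/(-184 - 3) = -2081/4/(-187) = -2081/4*(-1/187) = 2081/748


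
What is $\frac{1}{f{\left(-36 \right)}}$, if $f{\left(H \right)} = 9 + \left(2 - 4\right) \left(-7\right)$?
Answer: $\frac{1}{23} \approx 0.043478$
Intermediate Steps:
$f{\left(H \right)} = 23$ ($f{\left(H \right)} = 9 + \left(2 - 4\right) \left(-7\right) = 9 - -14 = 9 + 14 = 23$)
$\frac{1}{f{\left(-36 \right)}} = \frac{1}{23}$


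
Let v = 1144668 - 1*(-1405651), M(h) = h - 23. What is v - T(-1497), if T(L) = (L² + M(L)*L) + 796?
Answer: -1966926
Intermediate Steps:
M(h) = -23 + h
T(L) = 796 + L² + L*(-23 + L) (T(L) = (L² + (-23 + L)*L) + 796 = (L² + L*(-23 + L)) + 796 = 796 + L² + L*(-23 + L))
v = 2550319 (v = 1144668 + 1405651 = 2550319)
v - T(-1497) = 2550319 - (796 + (-1497)² - 1497*(-23 - 1497)) = 2550319 - (796 + 2241009 - 1497*(-1520)) = 2550319 - (796 + 2241009 + 2275440) = 2550319 - 1*4517245 = 2550319 - 4517245 = -1966926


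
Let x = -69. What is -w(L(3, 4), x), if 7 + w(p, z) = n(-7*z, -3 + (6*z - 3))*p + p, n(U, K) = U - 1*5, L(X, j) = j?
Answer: -1909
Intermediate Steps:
n(U, K) = -5 + U (n(U, K) = U - 5 = -5 + U)
w(p, z) = -7 + p + p*(-5 - 7*z) (w(p, z) = -7 + ((-5 - 7*z)*p + p) = -7 + (p*(-5 - 7*z) + p) = -7 + (p + p*(-5 - 7*z)) = -7 + p + p*(-5 - 7*z))
-w(L(3, 4), x) = -(-7 + 4 - 1*4*(5 + 7*(-69))) = -(-7 + 4 - 1*4*(5 - 483)) = -(-7 + 4 - 1*4*(-478)) = -(-7 + 4 + 1912) = -1*1909 = -1909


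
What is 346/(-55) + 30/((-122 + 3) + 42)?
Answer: -2572/385 ≈ -6.6805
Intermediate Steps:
346/(-55) + 30/((-122 + 3) + 42) = 346*(-1/55) + 30/(-119 + 42) = -346/55 + 30/(-77) = -346/55 + 30*(-1/77) = -346/55 - 30/77 = -2572/385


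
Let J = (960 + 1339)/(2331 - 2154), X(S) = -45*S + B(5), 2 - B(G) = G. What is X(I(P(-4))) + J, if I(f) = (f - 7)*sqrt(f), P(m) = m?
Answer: 1768/177 + 990*I ≈ 9.9887 + 990.0*I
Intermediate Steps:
B(G) = 2 - G
I(f) = sqrt(f)*(-7 + f) (I(f) = (-7 + f)*sqrt(f) = sqrt(f)*(-7 + f))
X(S) = -3 - 45*S (X(S) = -45*S + (2 - 1*5) = -45*S + (2 - 5) = -45*S - 3 = -3 - 45*S)
J = 2299/177 ≈ 12.989
X(I(P(-4))) + J = (-3 - 45*sqrt(-4)*(-7 - 4)) + 2299/177 = (-3 - 45*2*I*(-11)) + 2299/177 = (-3 - (-990)*I) + 2299/177 = (-3 + 990*I) + 2299/177 = 1768/177 + 990*I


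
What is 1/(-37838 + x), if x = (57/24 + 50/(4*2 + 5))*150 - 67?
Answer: -52/1922535 ≈ -2.7048e-5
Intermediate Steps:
x = 45041/52 (x = (57*(1/24) + 50/(8 + 5))*150 - 67 = (19/8 + 50/13)*150 - 67 = (647/104)*150 - 67 = 48525/52 - 67 = 45041/52 ≈ 866.17)
1/(-37838 + x) = 1/(-37838 + 45041/52) = 1/(-1922535/52) = -52/1922535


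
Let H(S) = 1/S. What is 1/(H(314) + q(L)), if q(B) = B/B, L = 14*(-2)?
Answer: 314/315 ≈ 0.99683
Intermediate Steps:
L = -28
q(B) = 1
1/(H(314) + q(L)) = 1/(1/314 + 1) = 1/(315/314) = 314/315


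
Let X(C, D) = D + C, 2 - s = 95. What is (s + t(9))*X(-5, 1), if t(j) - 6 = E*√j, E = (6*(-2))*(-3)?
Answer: -84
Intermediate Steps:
s = -93 (s = 2 - 1*95 = 2 - 95 = -93)
E = 36 (E = -12*(-3) = 36)
X(C, D) = C + D
t(j) = 6 + 36*√j
(s + t(9))*X(-5, 1) = (-93 + (6 + 36*√9))*(-5 + 1) = (-93 + (6 + 36*3))*(-4) = (-93 + (6 + 108))*(-4) = (-93 + 114)*(-4) = 21*(-4) = -84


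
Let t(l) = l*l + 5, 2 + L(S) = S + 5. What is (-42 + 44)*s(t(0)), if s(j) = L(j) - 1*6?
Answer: 4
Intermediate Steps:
L(S) = 3 + S (L(S) = -2 + (S + 5) = -2 + (5 + S) = 3 + S)
t(l) = 5 + l² (t(l) = l² + 5 = 5 + l²)
s(j) = -3 + j (s(j) = (3 + j) - 1*6 = (3 + j) - 6 = -3 + j)
(-42 + 44)*s(t(0)) = (-42 + 44)*(-3 + (5 + 0²)) = 2*(-3 + (5 + 0)) = 2*(-3 + 5) = 2*2 = 4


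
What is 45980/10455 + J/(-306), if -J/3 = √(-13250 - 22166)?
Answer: 9196/2091 + I*√8854/51 ≈ 4.3979 + 1.845*I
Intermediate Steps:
J = -6*I*√8854 (J = -3*√(-13250 - 22166) = -6*I*√8854 ≈ -564.57*I)
45980/10455 + J/(-306) = 45980/10455 - 6*I*√8854/(-306) = 45980*(1/10455) - 6*I*√8854*(-1/306) = 9196/2091 + I*√8854/51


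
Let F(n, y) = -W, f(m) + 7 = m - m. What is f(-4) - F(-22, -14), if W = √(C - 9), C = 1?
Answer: -7 + 2*I*√2 ≈ -7.0 + 2.8284*I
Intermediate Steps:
f(m) = -7 (f(m) = -7 + (m - m) = -7 + 0 = -7)
W = 2*I*√2 (W = √(1 - 9) = √(-8) = 2*I*√2 ≈ 2.8284*I)
F(n, y) = -2*I*√2
f(-4) - F(-22, -14) = -7 - (-2)*I*√2 = -7 + 2*I*√2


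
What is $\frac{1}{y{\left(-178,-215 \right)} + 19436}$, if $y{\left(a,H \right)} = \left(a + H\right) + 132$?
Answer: $\frac{1}{19175} \approx 5.2151 \cdot 10^{-5}$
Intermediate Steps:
$y{\left(a,H \right)} = 132 + H + a$ ($y{\left(a,H \right)} = \left(H + a\right) + 132 = 132 + H + a$)
$\frac{1}{y{\left(-178,-215 \right)} + 19436} = \frac{1}{\left(132 - 215 - 178\right) + 19436} = \frac{1}{-261 + 19436} = \frac{1}{19175}$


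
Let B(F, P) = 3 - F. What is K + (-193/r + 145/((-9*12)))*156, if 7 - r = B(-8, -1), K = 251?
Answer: 68117/9 ≈ 7568.6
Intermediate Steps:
r = -4 (r = 7 - (3 - 1*(-8)) = 7 - (3 + 8) = 7 - 1*11 = 7 - 11 = -4)
K + (-193/r + 145/((-9*12)))*156 = 251 + (-193/(-4) + 145/((-9*12)))*156 = 251 + (-193*(-¼) + 145/(-108))*156 = 251 + (193/4 + 145*(-1/108))*156 = 251 + (193/4 - 145/108)*156 = 251 + (2533/54)*156 = 251 + 65858/9 = 68117/9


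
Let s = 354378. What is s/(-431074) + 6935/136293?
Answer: -22654871282/29376184341 ≈ -0.77120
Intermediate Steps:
s/(-431074) + 6935/136293 = 354378/(-431074) + 6935/136293 = 354378*(-1/431074) + 6935*(1/136293) = -177189/215537 + 6935/136293 = -22654871282/29376184341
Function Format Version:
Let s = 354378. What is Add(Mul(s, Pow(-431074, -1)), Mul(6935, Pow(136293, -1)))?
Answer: Rational(-22654871282, 29376184341) ≈ -0.77120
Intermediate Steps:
Add(Mul(s, Pow(-431074, -1)), Mul(6935, Pow(136293, -1))) = Add(Mul(354378, Pow(-431074, -1)), Mul(6935, Pow(136293, -1))) = Add(Mul(354378, Rational(-1, 431074)), Mul(6935, Rational(1, 136293))) = Add(Rational(-177189, 215537), Rational(6935, 136293)) = Rational(-22654871282, 29376184341)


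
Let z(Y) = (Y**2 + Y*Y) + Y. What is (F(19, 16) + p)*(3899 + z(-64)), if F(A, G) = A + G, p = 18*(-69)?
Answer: -14516589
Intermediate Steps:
z(Y) = Y + 2*Y**2 (z(Y) = (Y**2 + Y**2) + Y = 2*Y**2 + Y = Y + 2*Y**2)
p = -1242
(F(19, 16) + p)*(3899 + z(-64)) = ((19 + 16) - 1242)*(3899 - 64*(1 + 2*(-64))) = (35 - 1242)*(3899 - 64*(1 - 128)) = -1207*(3899 - 64*(-127)) = -1207*(3899 + 8128) = -1207*12027 = -14516589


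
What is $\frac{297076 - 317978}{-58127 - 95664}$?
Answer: $\frac{20902}{153791} \approx 0.13591$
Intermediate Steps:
$\frac{297076 - 317978}{-58127 - 95664} = - \frac{20902}{-153791} = \left(-20902\right) \left(- \frac{1}{153791}\right) = \frac{20902}{153791}$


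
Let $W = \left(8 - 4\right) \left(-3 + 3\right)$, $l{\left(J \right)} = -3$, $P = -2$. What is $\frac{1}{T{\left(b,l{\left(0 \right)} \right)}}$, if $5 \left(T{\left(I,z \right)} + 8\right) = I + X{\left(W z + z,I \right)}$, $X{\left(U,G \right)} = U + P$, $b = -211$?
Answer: $- \frac{5}{256} \approx -0.019531$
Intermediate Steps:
$W = 0$ ($W = 4 \cdot 0 = 0$)
$X{\left(U,G \right)} = -2 + U$ ($X{\left(U,G \right)} = U - 2 = -2 + U$)
$T{\left(I,z \right)} = - \frac{42}{5} + \frac{I}{5} + \frac{z}{5}$ ($T{\left(I,z \right)} = -8 + \frac{I + \left(-2 + \left(0 z + z\right)\right)}{5} = -8 + \frac{I + \left(-2 + \left(0 + z\right)\right)}{5} = -8 + \frac{I + \left(-2 + z\right)}{5} = -8 + \frac{-2 + I + z}{5} = -8 + \left(- \frac{2}{5} + \frac{I}{5} + \frac{z}{5}\right) = - \frac{42}{5} + \frac{I}{5} + \frac{z}{5}$)
$\frac{1}{T{\left(b,l{\left(0 \right)} \right)}} = \frac{1}{- \frac{42}{5} + \frac{1}{5} \left(-211\right) + \frac{1}{5} \left(-3\right)} = \frac{1}{- \frac{42}{5} - \frac{211}{5} - \frac{3}{5}} = \frac{1}{- \frac{256}{5}} = - \frac{5}{256}$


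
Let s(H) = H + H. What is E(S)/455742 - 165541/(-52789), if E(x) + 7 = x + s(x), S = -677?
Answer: 37668201220/12029082219 ≈ 3.1314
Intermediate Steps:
s(H) = 2*H
E(x) = -7 + 3*x (E(x) = -7 + (x + 2*x) = -7 + 3*x)
E(S)/455742 - 165541/(-52789) = (-7 + 3*(-677))/455742 - 165541/(-52789) = (-7 - 2031)*(1/455742) - 165541*(-1/52789) = -2038*1/455742 + 165541/52789 = -1019/227871 + 165541/52789 = 37668201220/12029082219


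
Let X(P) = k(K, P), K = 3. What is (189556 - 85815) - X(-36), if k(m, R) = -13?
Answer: 103754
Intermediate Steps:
X(P) = -13
(189556 - 85815) - X(-36) = (189556 - 85815) - 1*(-13) = 103741 + 13 = 103754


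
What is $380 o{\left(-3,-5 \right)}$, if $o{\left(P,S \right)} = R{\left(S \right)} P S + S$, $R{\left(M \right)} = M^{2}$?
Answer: $140600$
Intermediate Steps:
$o{\left(P,S \right)} = S + P S^{3}$ ($o{\left(P,S \right)} = S^{2} P S + S = P S^{2} S + S = P S^{3} + S = S + P S^{3}$)
$380 o{\left(-3,-5 \right)} = 380 \left(-5 - 3 \left(-5\right)^{3}\right) = 380 \left(-5 - -375\right) = 380 \left(-5 + 375\right) = 380 \cdot 370 = 140600$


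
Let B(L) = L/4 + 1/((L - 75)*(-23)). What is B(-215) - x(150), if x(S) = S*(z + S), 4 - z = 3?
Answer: -302868023/13340 ≈ -22704.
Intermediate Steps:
z = 1 (z = 4 - 1*3 = 4 - 3 = 1)
B(L) = -1/(23*(-75 + L)) + L/4 (B(L) = L*(¼) - 1/23/(-75 + L) = L/4 - 1/(23*(-75 + L)) = -1/(23*(-75 + L)) + L/4)
x(S) = S*(1 + S)
B(-215) - x(150) = (-4 - 1725*(-215) + 23*(-215)²)/(92*(-75 - 215)) - 150*(1 + 150) = (1/92)*(-4 + 370875 + 23*46225)/(-290) - 150*151 = (1/92)*(-1/290)*(-4 + 370875 + 1063175) - 1*22650 = (1/92)*(-1/290)*1434046 - 22650 = -717023/13340 - 22650 = -302868023/13340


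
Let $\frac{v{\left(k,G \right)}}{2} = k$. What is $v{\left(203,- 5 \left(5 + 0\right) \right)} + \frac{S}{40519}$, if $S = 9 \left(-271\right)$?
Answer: $\frac{16448275}{40519} \approx 405.94$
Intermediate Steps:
$S = -2439$
$v{\left(k,G \right)} = 2 k$
$v{\left(203,- 5 \left(5 + 0\right) \right)} + \frac{S}{40519} = 2 \cdot 203 - \frac{2439}{40519} = 406 - \frac{2439}{40519} = \frac{16448275}{40519}$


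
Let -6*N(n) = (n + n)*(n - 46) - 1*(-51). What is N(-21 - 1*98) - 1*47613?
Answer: -108333/2 ≈ -54167.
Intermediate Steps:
N(n) = -17/2 - n*(-46 + n)/3 (N(n) = -((n + n)*(n - 46) - 1*(-51))/6 = -((2*n)*(-46 + n) + 51)/6 = -(2*n*(-46 + n) + 51)/6 = -(51 + 2*n*(-46 + n))/6 = -17/2 - n*(-46 + n)/3)
N(-21 - 1*98) - 1*47613 = (-17/2 - (-21 - 1*98)²/3 + 46*(-21 - 1*98)/3) - 1*47613 = (-17/2 - (-21 - 98)²/3 + 46*(-21 - 98)/3) - 47613 = (-17/2 - ⅓*(-119)² + (46/3)*(-119)) - 47613 = (-17/2 - ⅓*14161 - 5474/3) - 47613 = (-17/2 - 14161/3 - 5474/3) - 47613 = -13107/2 - 47613 = -108333/2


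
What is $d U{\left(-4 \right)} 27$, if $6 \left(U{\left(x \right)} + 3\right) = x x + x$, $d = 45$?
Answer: $-1215$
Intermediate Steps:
$U{\left(x \right)} = -3 + \frac{x}{6} + \frac{x^{2}}{6}$ ($U{\left(x \right)} = -3 + \frac{x x + x}{6} = -3 + \frac{x^{2} + x}{6} = -3 + \frac{x + x^{2}}{6} = -3 + \left(\frac{x}{6} + \frac{x^{2}}{6}\right) = -3 + \frac{x}{6} + \frac{x^{2}}{6}$)
$d U{\left(-4 \right)} 27 = 45 \left(-3 + \frac{1}{6} \left(-4\right) + \frac{\left(-4\right)^{2}}{6}\right) 27 = 45 \left(-3 - \frac{2}{3} + \frac{1}{6} \cdot 16\right) 27 = 45 \left(-3 - \frac{2}{3} + \frac{8}{3}\right) 27 = 45 \left(-1\right) 27 = \left(-45\right) 27 = -1215$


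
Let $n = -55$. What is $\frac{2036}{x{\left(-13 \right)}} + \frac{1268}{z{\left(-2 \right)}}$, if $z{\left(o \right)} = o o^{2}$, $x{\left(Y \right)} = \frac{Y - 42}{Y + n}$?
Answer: $\frac{259461}{110} \approx 2358.7$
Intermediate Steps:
$x{\left(Y \right)} = \frac{-42 + Y}{-55 + Y}$ ($x{\left(Y \right)} = \frac{Y - 42}{Y - 55} = \frac{-42 + Y}{-55 + Y}$)
$z{\left(o \right)} = o^{3}$
$\frac{2036}{x{\left(-13 \right)}} + \frac{1268}{z{\left(-2 \right)}} = \frac{2036}{\frac{1}{-55 - 13} \left(-42 - 13\right)} + \frac{1268}{\left(-2\right)^{3}} = \frac{2036}{\frac{1}{-68} \left(-55\right)} + \frac{1268}{-8} = \frac{2036}{\left(- \frac{1}{68}\right) \left(-55\right)} + 1268 \left(- \frac{1}{8}\right) = \frac{2036}{\frac{55}{68}} - \frac{317}{2} = 2036 \cdot \frac{68}{55} - \frac{317}{2} = \frac{138448}{55} - \frac{317}{2} = \frac{259461}{110}$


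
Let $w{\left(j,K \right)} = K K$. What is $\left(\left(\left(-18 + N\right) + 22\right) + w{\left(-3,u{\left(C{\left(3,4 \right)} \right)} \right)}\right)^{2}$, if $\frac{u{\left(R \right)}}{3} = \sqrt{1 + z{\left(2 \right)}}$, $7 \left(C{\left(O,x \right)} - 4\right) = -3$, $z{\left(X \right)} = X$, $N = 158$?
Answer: $35721$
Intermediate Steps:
$C{\left(O,x \right)} = \frac{25}{7}$ ($C{\left(O,x \right)} = 4 + \frac{1}{7} \left(-3\right) = 4 - \frac{3}{7} = \frac{25}{7}$)
$u{\left(R \right)} = 3 \sqrt{3}$ ($u{\left(R \right)} = 3 \sqrt{1 + 2} = 3 \sqrt{3}$)
$w{\left(j,K \right)} = K^{2}$
$\left(\left(\left(-18 + N\right) + 22\right) + w{\left(-3,u{\left(C{\left(3,4 \right)} \right)} \right)}\right)^{2} = \left(\left(\left(-18 + 158\right) + 22\right) + \left(3 \sqrt{3}\right)^{2}\right)^{2} = \left(\left(140 + 22\right) + 27\right)^{2} = \left(162 + 27\right)^{2} = 189^{2} = 35721$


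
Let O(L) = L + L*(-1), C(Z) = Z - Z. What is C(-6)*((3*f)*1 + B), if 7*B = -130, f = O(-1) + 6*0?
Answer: 0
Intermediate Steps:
C(Z) = 0
O(L) = 0 (O(L) = L - L = 0)
f = 0 (f = 0 + 6*0 = 0 + 0 = 0)
B = -130/7 (B = (⅐)*(-130) = -130/7 ≈ -18.571)
C(-6)*((3*f)*1 + B) = 0*((3*0)*1 - 130/7) = 0*(0*1 - 130/7) = 0*(0 - 130/7) = 0*(-130/7) = 0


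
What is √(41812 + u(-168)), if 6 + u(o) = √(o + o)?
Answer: √(41806 + 4*I*√21) ≈ 204.47 + 0.0448*I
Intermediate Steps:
u(o) = -6 + √2*√o (u(o) = -6 + √(o + o) = -6 + √(2*o) = -6 + √2*√o)
√(41812 + u(-168)) = √(41812 + (-6 + √2*√(-168))) = √(41812 + (-6 + √2*(2*I*√42))) = √(41812 + (-6 + 4*I*√21)) = √(41806 + 4*I*√21)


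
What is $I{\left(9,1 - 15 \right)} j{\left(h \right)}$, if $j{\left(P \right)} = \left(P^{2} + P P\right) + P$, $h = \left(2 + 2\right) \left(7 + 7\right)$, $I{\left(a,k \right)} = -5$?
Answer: $-31640$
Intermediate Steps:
$h = 56$ ($h = 4 \cdot 14 = 56$)
$j{\left(P \right)} = P + 2 P^{2}$ ($j{\left(P \right)} = \left(P^{2} + P^{2}\right) + P = 2 P^{2} + P = P + 2 P^{2}$)
$I{\left(9,1 - 15 \right)} j{\left(h \right)} = - 5 \cdot 56 \left(1 + 2 \cdot 56\right) = - 5 \cdot 56 \left(1 + 112\right) = - 5 \cdot 56 \cdot 113 = \left(-5\right) 6328 = -31640$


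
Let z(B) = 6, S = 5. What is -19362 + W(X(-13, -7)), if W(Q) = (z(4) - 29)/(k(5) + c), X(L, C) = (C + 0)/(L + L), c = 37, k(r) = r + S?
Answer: -910037/47 ≈ -19363.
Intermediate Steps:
k(r) = 5 + r (k(r) = r + 5 = 5 + r)
X(L, C) = C/(2*L) (X(L, C) = C/((2*L)) = C*(1/(2*L)) = C/(2*L))
W(Q) = -23/47 (W(Q) = (6 - 29)/((5 + 5) + 37) = -23/(10 + 37) = -23/47)
-19362 + W(X(-13, -7)) = -19362 - 23/47 = -910037/47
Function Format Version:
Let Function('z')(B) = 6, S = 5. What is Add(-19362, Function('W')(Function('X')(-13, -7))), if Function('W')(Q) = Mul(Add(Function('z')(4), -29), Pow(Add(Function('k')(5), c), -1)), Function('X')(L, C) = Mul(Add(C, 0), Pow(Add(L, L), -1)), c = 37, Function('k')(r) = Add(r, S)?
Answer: Rational(-910037, 47) ≈ -19363.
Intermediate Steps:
Function('k')(r) = Add(5, r) (Function('k')(r) = Add(r, 5) = Add(5, r))
Function('X')(L, C) = Mul(Rational(1, 2), C, Pow(L, -1)) (Function('X')(L, C) = Mul(C, Pow(Mul(2, L), -1)) = Mul(C, Mul(Rational(1, 2), Pow(L, -1))) = Mul(Rational(1, 2), C, Pow(L, -1)))
Function('W')(Q) = Rational(-23, 47) (Function('W')(Q) = Mul(Add(6, -29), Pow(Add(Add(5, 5), 37), -1)) = Mul(-23, Pow(Add(10, 37), -1)) = Mul(-23, Pow(47, -1)) = Mul(-23, Rational(1, 47)) = Rational(-23, 47))
Add(-19362, Function('W')(Function('X')(-13, -7))) = Add(-19362, Rational(-23, 47)) = Rational(-910037, 47)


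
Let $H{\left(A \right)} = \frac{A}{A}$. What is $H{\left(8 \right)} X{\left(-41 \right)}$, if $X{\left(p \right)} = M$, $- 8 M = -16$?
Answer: $2$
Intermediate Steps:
$M = 2$ ($M = \left(- \frac{1}{8}\right) \left(-16\right) = 2$)
$X{\left(p \right)} = 2$
$H{\left(A \right)} = 1$
$H{\left(8 \right)} X{\left(-41 \right)} = 1 \cdot 2 = 2$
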